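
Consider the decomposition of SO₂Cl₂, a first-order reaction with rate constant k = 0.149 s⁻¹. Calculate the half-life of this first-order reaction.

4.652 s

Step 1: For a first-order reaction, t₁/₂ = ln(2)/k
Step 2: t₁/₂ = ln(2)/0.149
Step 3: t₁/₂ = 0.6931/0.149 = 4.652 s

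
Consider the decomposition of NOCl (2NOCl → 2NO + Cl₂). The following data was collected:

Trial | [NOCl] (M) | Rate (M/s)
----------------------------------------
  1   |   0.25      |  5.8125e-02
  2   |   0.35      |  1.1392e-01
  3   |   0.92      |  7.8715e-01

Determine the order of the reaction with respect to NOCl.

second order (2)

Step 1: Compare trials to find order n where rate₂/rate₁ = ([NOCl]₂/[NOCl]₁)^n
Step 2: rate₂/rate₁ = 1.1392e-01/5.8125e-02 = 1.96
Step 3: [NOCl]₂/[NOCl]₁ = 0.35/0.25 = 1.4
Step 4: n = ln(1.96)/ln(1.4) = 2.00 ≈ 2
Step 5: The reaction is second order in NOCl.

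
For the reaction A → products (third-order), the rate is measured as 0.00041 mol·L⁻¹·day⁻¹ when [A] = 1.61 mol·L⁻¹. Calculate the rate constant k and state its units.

9.824e-05 (mol·L⁻¹)⁻²·day⁻¹

Step 1: rate = k[A]^3, so k = rate / [A]^3.
Step 2: k = 0.00041 / (1.61)^3 = 0.00041 / 4.173.
Step 3: k = 9.824e-05 (mol·L⁻¹)⁻²·day⁻¹.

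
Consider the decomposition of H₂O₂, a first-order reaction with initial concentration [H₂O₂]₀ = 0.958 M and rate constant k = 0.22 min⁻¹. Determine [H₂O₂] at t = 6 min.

0.2559 M

Step 1: For a first-order reaction: [H₂O₂] = [H₂O₂]₀ × e^(-kt)
Step 2: [H₂O₂] = 0.958 × e^(-0.22 × 6)
Step 3: [H₂O₂] = 0.958 × e^(-1.32)
Step 4: [H₂O₂] = 0.958 × 0.267135 = 0.2559 M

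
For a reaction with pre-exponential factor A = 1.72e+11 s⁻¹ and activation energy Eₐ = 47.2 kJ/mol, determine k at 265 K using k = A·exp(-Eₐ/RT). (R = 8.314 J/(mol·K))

8.54e+01 s⁻¹

Step 1: Use the Arrhenius equation: k = A × exp(-Eₐ/RT)
Step 2: Convert Eₐ to J/mol: 47.2 kJ/mol = 47200 J/mol
Step 3: Calculate the exponent: -Eₐ/(RT) = -47200/(8.314 × 265) = -21.42329
Step 4: k = 1.72e+11 × exp(-21.42329)
Step 5: k = 1.72e+11 × 4.96573e-10 = 8.5411e+01 s⁻¹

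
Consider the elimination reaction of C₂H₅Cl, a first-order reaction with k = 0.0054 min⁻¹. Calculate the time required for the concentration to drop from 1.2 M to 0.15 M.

385.1 min

Step 1: For first-order: t = ln([C₂H₅Cl]₀/[C₂H₅Cl])/k
Step 2: t = ln(1.2/0.15)/0.0054
Step 3: t = ln(8)/0.0054
Step 4: t = 2.079/0.0054 = 385.1 min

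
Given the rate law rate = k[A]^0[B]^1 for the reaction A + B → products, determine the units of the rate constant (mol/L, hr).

hr⁻¹

Step 1: Overall order = 0 + 1 = 1.
Step 2: rate has units mol/L·hr⁻¹; [A]^0[B]^1 has units (mol/L)^1.
Step 3: k = rate/([A]^0[B]^1), so units of k = (mol/L)^(1-1)·hr⁻¹ = hr⁻¹.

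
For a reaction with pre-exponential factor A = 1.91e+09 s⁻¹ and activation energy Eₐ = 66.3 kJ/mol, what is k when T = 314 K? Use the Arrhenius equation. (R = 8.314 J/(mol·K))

1.78e-02 s⁻¹

Step 1: Use the Arrhenius equation: k = A × exp(-Eₐ/RT)
Step 2: Convert Eₐ to J/mol: 66.3 kJ/mol = 66300 J/mol
Step 3: Calculate the exponent: -Eₐ/(RT) = -66300/(8.314 × 314) = -25.39650
Step 4: k = 1.91e+09 × exp(-25.39650)
Step 5: k = 1.91e+09 × 9.34201e-12 = 1.7843e-02 s⁻¹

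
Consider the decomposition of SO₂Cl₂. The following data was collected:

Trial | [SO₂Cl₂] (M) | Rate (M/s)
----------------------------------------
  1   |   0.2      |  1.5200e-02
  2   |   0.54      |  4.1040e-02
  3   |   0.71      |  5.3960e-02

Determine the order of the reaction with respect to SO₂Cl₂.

first order (1)

Step 1: Compare trials to find order n where rate₂/rate₁ = ([SO₂Cl₂]₂/[SO₂Cl₂]₁)^n
Step 2: rate₂/rate₁ = 4.1040e-02/1.5200e-02 = 2.7
Step 3: [SO₂Cl₂]₂/[SO₂Cl₂]₁ = 0.54/0.2 = 2.7
Step 4: n = ln(2.7)/ln(2.7) = 1.00 ≈ 1
Step 5: The reaction is first order in SO₂Cl₂.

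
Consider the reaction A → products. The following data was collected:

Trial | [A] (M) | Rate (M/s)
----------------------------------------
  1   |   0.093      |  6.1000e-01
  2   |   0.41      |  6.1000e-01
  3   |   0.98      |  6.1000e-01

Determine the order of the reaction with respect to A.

zeroth order (0)

Step 1: Compare trials - when concentration changes, rate stays constant.
Step 2: rate₂/rate₁ = 6.1000e-01/6.1000e-01 = 1
Step 3: [A]₂/[A]₁ = 0.41/0.093 = 4.409
Step 4: Since rate ratio ≈ (conc ratio)^0, the reaction is zeroth order.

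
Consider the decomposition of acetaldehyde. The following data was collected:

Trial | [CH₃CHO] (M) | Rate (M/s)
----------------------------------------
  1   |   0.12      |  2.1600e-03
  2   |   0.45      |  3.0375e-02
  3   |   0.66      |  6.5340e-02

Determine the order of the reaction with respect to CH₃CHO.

second order (2)

Step 1: Compare trials to find order n where rate₂/rate₁ = ([CH₃CHO]₂/[CH₃CHO]₁)^n
Step 2: rate₂/rate₁ = 3.0375e-02/2.1600e-03 = 14.06
Step 3: [CH₃CHO]₂/[CH₃CHO]₁ = 0.45/0.12 = 3.75
Step 4: n = ln(14.06)/ln(3.75) = 2.00 ≈ 2
Step 5: The reaction is second order in CH₃CHO.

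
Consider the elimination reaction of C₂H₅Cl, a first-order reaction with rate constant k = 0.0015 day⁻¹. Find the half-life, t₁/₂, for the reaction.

462.1 day

Step 1: For a first-order reaction, t₁/₂ = ln(2)/k
Step 2: t₁/₂ = ln(2)/0.0015
Step 3: t₁/₂ = 0.6931/0.0015 = 462.1 day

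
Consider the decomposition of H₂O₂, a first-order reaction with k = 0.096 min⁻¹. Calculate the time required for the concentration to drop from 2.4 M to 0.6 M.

14.44 min

Step 1: For first-order: t = ln([H₂O₂]₀/[H₂O₂])/k
Step 2: t = ln(2.4/0.6)/0.096
Step 3: t = ln(4)/0.096
Step 4: t = 1.386/0.096 = 14.44 min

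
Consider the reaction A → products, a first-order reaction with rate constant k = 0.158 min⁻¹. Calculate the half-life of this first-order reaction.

4.387 min

Step 1: For a first-order reaction, t₁/₂ = ln(2)/k
Step 2: t₁/₂ = ln(2)/0.158
Step 3: t₁/₂ = 0.6931/0.158 = 4.387 min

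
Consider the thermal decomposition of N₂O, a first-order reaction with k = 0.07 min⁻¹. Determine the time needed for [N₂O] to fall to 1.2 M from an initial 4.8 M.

19.8 min

Step 1: For first-order: t = ln([N₂O]₀/[N₂O])/k
Step 2: t = ln(4.8/1.2)/0.07
Step 3: t = ln(4)/0.07
Step 4: t = 1.386/0.07 = 19.8 min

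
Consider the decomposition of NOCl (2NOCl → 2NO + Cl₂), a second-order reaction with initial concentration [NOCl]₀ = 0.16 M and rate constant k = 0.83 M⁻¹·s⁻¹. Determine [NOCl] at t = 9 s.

0.07289 M

Step 1: For a second-order reaction: 1/[NOCl] = 1/[NOCl]₀ + kt
Step 2: 1/[NOCl] = 1/0.16 + 0.83 × 9
Step 3: 1/[NOCl] = 6.25 + 7.47 = 13.72
Step 4: [NOCl] = 1/13.72 = 0.07289 M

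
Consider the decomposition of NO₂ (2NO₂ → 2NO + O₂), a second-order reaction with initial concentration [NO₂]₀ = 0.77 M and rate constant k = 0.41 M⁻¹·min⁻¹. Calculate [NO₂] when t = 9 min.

0.2005 M

Step 1: For a second-order reaction: 1/[NO₂] = 1/[NO₂]₀ + kt
Step 2: 1/[NO₂] = 1/0.77 + 0.41 × 9
Step 3: 1/[NO₂] = 1.299 + 3.69 = 4.989
Step 4: [NO₂] = 1/4.989 = 0.2005 M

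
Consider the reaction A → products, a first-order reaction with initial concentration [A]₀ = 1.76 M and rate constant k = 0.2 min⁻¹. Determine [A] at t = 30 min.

0.004363 M

Step 1: For a first-order reaction: [A] = [A]₀ × e^(-kt)
Step 2: [A] = 1.76 × e^(-0.2 × 30)
Step 3: [A] = 1.76 × e^(-6)
Step 4: [A] = 1.76 × 0.00247875 = 0.004363 M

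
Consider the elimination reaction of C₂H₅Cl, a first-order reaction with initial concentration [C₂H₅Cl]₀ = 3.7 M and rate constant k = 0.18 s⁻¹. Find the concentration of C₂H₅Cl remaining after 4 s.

1.801 M

Step 1: For a first-order reaction: [C₂H₅Cl] = [C₂H₅Cl]₀ × e^(-kt)
Step 2: [C₂H₅Cl] = 3.7 × e^(-0.18 × 4)
Step 3: [C₂H₅Cl] = 3.7 × e^(-0.72)
Step 4: [C₂H₅Cl] = 3.7 × 0.486752 = 1.801 M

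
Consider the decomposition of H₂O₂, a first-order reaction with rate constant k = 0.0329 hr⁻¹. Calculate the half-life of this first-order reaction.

21.07 hr

Step 1: For a first-order reaction, t₁/₂ = ln(2)/k
Step 2: t₁/₂ = ln(2)/0.0329
Step 3: t₁/₂ = 0.6931/0.0329 = 21.07 hr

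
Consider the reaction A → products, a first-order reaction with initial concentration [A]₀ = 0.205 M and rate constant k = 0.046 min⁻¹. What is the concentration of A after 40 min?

0.03256 M

Step 1: For a first-order reaction: [A] = [A]₀ × e^(-kt)
Step 2: [A] = 0.205 × e^(-0.046 × 40)
Step 3: [A] = 0.205 × e^(-1.84)
Step 4: [A] = 0.205 × 0.158817 = 0.03256 M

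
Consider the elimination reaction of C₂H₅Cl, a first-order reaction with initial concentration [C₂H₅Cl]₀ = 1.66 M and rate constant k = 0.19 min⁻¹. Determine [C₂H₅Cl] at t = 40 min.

0.0008307 M

Step 1: For a first-order reaction: [C₂H₅Cl] = [C₂H₅Cl]₀ × e^(-kt)
Step 2: [C₂H₅Cl] = 1.66 × e^(-0.19 × 40)
Step 3: [C₂H₅Cl] = 1.66 × e^(-7.6)
Step 4: [C₂H₅Cl] = 1.66 × 0.000500451 = 0.0008307 M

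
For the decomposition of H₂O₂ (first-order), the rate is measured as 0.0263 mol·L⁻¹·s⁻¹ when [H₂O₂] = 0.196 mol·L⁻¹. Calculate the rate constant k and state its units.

0.1342 s⁻¹

Step 1: rate = k[H₂O₂]^1, so k = rate / [H₂O₂]^1.
Step 2: k = 0.0263 / (0.196)^1 = 0.0263 / 0.196.
Step 3: k = 0.1342 s⁻¹.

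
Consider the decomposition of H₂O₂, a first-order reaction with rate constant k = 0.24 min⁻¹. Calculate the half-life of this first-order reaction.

2.888 min

Step 1: For a first-order reaction, t₁/₂ = ln(2)/k
Step 2: t₁/₂ = ln(2)/0.24
Step 3: t₁/₂ = 0.6931/0.24 = 2.888 min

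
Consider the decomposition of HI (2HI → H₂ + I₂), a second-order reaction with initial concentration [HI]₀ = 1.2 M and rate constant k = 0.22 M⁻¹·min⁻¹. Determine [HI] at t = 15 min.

0.2419 M

Step 1: For a second-order reaction: 1/[HI] = 1/[HI]₀ + kt
Step 2: 1/[HI] = 1/1.2 + 0.22 × 15
Step 3: 1/[HI] = 0.8333 + 3.3 = 4.133
Step 4: [HI] = 1/4.133 = 0.2419 M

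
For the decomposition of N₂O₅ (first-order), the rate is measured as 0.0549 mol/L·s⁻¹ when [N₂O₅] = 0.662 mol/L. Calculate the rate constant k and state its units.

0.08293 s⁻¹

Step 1: rate = k[N₂O₅]^1, so k = rate / [N₂O₅]^1.
Step 2: k = 0.0549 / (0.662)^1 = 0.0549 / 0.662.
Step 3: k = 0.08293 s⁻¹.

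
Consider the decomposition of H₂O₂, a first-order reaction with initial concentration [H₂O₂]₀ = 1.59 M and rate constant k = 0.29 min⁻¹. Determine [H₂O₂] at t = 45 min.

3.419e-06 M

Step 1: For a first-order reaction: [H₂O₂] = [H₂O₂]₀ × e^(-kt)
Step 2: [H₂O₂] = 1.59 × e^(-0.29 × 45)
Step 3: [H₂O₂] = 1.59 × e^(-13.05)
Step 4: [H₂O₂] = 1.59 × 2.15009e-06 = 3.419e-06 M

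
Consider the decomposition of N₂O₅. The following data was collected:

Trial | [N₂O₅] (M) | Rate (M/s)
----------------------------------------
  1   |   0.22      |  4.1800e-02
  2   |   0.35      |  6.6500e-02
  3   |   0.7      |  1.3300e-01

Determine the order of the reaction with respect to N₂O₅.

first order (1)

Step 1: Compare trials to find order n where rate₂/rate₁ = ([N₂O₅]₂/[N₂O₅]₁)^n
Step 2: rate₂/rate₁ = 6.6500e-02/4.1800e-02 = 1.591
Step 3: [N₂O₅]₂/[N₂O₅]₁ = 0.35/0.22 = 1.591
Step 4: n = ln(1.591)/ln(1.591) = 1.00 ≈ 1
Step 5: The reaction is first order in N₂O₅.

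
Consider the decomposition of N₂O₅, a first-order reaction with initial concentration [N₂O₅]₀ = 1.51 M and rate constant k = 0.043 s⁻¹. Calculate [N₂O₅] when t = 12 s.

0.9013 M

Step 1: For a first-order reaction: [N₂O₅] = [N₂O₅]₀ × e^(-kt)
Step 2: [N₂O₅] = 1.51 × e^(-0.043 × 12)
Step 3: [N₂O₅] = 1.51 × e^(-0.516)
Step 4: [N₂O₅] = 1.51 × 0.596903 = 0.9013 M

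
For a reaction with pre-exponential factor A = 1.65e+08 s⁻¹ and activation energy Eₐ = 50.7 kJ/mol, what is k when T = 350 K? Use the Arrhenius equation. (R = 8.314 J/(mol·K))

4.47e+00 s⁻¹

Step 1: Use the Arrhenius equation: k = A × exp(-Eₐ/RT)
Step 2: Convert Eₐ to J/mol: 50.7 kJ/mol = 50700 J/mol
Step 3: Calculate the exponent: -Eₐ/(RT) = -50700/(8.314 × 350) = -17.42328
Step 4: k = 1.65e+08 × exp(-17.42328)
Step 5: k = 1.65e+08 × 2.71123e-08 = 4.4735e+00 s⁻¹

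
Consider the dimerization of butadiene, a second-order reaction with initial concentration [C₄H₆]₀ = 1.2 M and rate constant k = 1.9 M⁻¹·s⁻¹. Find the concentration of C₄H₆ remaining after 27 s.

0.01918 M

Step 1: For a second-order reaction: 1/[C₄H₆] = 1/[C₄H₆]₀ + kt
Step 2: 1/[C₄H₆] = 1/1.2 + 1.9 × 27
Step 3: 1/[C₄H₆] = 0.8333 + 51.3 = 52.13
Step 4: [C₄H₆] = 1/52.13 = 0.01918 M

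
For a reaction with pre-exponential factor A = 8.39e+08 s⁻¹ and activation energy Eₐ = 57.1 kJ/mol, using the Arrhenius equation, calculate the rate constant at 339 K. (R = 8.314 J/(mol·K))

1.33e+00 s⁻¹

Step 1: Use the Arrhenius equation: k = A × exp(-Eₐ/RT)
Step 2: Convert Eₐ to J/mol: 57.1 kJ/mol = 57100 J/mol
Step 3: Calculate the exponent: -Eₐ/(RT) = -57100/(8.314 × 339) = -20.25939
Step 4: k = 8.39e+08 × exp(-20.25939)
Step 5: k = 8.39e+08 × 1.59023e-09 = 1.3342e+00 s⁻¹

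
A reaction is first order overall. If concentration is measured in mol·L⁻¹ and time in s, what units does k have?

s⁻¹

Step 1: For overall order n, rate = k × (concentration)^n.
Step 2: Rate has units mol·L⁻¹·s⁻¹; concentration term has units (mol·L⁻¹)^1.
Step 3: k = rate / (concentration)^n, so units of k = (mol·L⁻¹)^(1-1)·s⁻¹ = s⁻¹.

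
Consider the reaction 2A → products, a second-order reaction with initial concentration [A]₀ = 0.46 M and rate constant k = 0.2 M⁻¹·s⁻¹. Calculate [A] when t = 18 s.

0.1732 M

Step 1: For a second-order reaction: 1/[A] = 1/[A]₀ + kt
Step 2: 1/[A] = 1/0.46 + 0.2 × 18
Step 3: 1/[A] = 2.174 + 3.6 = 5.774
Step 4: [A] = 1/5.774 = 0.1732 M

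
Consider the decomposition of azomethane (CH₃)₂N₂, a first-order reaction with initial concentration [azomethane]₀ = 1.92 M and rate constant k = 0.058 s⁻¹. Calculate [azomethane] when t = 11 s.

1.014 M

Step 1: For a first-order reaction: [azomethane] = [azomethane]₀ × e^(-kt)
Step 2: [azomethane] = 1.92 × e^(-0.058 × 11)
Step 3: [azomethane] = 1.92 × e^(-0.638)
Step 4: [azomethane] = 1.92 × 0.528348 = 1.014 M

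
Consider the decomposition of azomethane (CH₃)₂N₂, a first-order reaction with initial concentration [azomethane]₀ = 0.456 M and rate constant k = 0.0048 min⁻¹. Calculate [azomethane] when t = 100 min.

0.2822 M

Step 1: For a first-order reaction: [azomethane] = [azomethane]₀ × e^(-kt)
Step 2: [azomethane] = 0.456 × e^(-0.0048 × 100)
Step 3: [azomethane] = 0.456 × e^(-0.48)
Step 4: [azomethane] = 0.456 × 0.618783 = 0.2822 M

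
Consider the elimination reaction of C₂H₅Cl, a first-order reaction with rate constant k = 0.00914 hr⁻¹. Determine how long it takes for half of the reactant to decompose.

75.84 hr

Step 1: For a first-order reaction, t₁/₂ = ln(2)/k
Step 2: t₁/₂ = ln(2)/0.00914
Step 3: t₁/₂ = 0.6931/0.00914 = 75.84 hr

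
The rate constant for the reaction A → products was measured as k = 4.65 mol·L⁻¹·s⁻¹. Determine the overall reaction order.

zeroth order (0)

Step 1: The units of k for an nth-order reaction are (concentration)^(1-n)·(time)⁻¹.
Step 2: Here k has units mol·L⁻¹·s⁻¹, so the concentration exponent is 1.
Step 3: 1 - n = 1 ⇒ n = 0. The reaction is zeroth order.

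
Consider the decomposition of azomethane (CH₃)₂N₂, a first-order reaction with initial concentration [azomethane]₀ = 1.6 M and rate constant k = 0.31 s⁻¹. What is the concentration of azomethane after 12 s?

0.03877 M

Step 1: For a first-order reaction: [azomethane] = [azomethane]₀ × e^(-kt)
Step 2: [azomethane] = 1.6 × e^(-0.31 × 12)
Step 3: [azomethane] = 1.6 × e^(-3.72)
Step 4: [azomethane] = 1.6 × 0.024234 = 0.03877 M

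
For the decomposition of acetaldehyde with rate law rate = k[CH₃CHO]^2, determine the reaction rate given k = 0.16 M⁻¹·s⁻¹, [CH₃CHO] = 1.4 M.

0.3136 M/s

Step 1: Identify the rate law: rate = k[CH₃CHO]^2
Step 2: Substitute values: rate = 0.16 × (1.4)^2
Step 3: Calculate: rate = 0.16 × 1.96 = 0.3136 M/s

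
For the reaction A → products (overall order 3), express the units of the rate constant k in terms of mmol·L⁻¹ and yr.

(mmol·L⁻¹)⁻²·yr⁻¹

Step 1: For overall order n, rate = k × (concentration)^n.
Step 2: Rate has units mmol·L⁻¹·yr⁻¹; concentration term has units (mmol·L⁻¹)^3.
Step 3: k = rate / (concentration)^n, so units of k = (mmol·L⁻¹)^(1-3)·yr⁻¹ = (mmol·L⁻¹)⁻²·yr⁻¹.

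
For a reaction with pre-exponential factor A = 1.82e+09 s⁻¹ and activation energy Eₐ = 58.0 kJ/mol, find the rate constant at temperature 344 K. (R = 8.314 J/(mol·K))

2.84e+00 s⁻¹

Step 1: Use the Arrhenius equation: k = A × exp(-Eₐ/RT)
Step 2: Convert Eₐ to J/mol: 58.0 kJ/mol = 58000 J/mol
Step 3: Calculate the exponent: -Eₐ/(RT) = -58000/(8.314 × 344) = -20.27961
Step 4: k = 1.82e+09 × exp(-20.27961)
Step 5: k = 1.82e+09 × 1.55839e-09 = 2.8363e+00 s⁻¹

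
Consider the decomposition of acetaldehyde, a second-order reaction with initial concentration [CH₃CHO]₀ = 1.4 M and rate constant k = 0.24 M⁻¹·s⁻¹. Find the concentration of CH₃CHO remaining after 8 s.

0.3796 M

Step 1: For a second-order reaction: 1/[CH₃CHO] = 1/[CH₃CHO]₀ + kt
Step 2: 1/[CH₃CHO] = 1/1.4 + 0.24 × 8
Step 3: 1/[CH₃CHO] = 0.7143 + 1.92 = 2.634
Step 4: [CH₃CHO] = 1/2.634 = 0.3796 M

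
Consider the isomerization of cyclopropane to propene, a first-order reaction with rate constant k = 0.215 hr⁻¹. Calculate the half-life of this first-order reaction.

3.224 hr

Step 1: For a first-order reaction, t₁/₂ = ln(2)/k
Step 2: t₁/₂ = ln(2)/0.215
Step 3: t₁/₂ = 0.6931/0.215 = 3.224 hr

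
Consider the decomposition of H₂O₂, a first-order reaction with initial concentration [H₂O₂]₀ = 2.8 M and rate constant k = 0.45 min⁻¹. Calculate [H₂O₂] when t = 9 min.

0.04878 M

Step 1: For a first-order reaction: [H₂O₂] = [H₂O₂]₀ × e^(-kt)
Step 2: [H₂O₂] = 2.8 × e^(-0.45 × 9)
Step 3: [H₂O₂] = 2.8 × e^(-4.05)
Step 4: [H₂O₂] = 2.8 × 0.0174224 = 0.04878 M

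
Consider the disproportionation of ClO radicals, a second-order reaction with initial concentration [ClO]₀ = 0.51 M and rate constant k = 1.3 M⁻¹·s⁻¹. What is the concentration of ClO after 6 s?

0.1025 M

Step 1: For a second-order reaction: 1/[ClO] = 1/[ClO]₀ + kt
Step 2: 1/[ClO] = 1/0.51 + 1.3 × 6
Step 3: 1/[ClO] = 1.961 + 7.8 = 9.761
Step 4: [ClO] = 1/9.761 = 0.1025 M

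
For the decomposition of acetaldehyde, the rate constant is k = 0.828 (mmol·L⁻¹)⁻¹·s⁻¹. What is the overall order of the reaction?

second order (2)

Step 1: The units of k for an nth-order reaction are (concentration)^(1-n)·(time)⁻¹.
Step 2: Here k has units (mmol·L⁻¹)⁻¹·s⁻¹, so the concentration exponent is -1.
Step 3: 1 - n = -1 ⇒ n = 2. The reaction is second order.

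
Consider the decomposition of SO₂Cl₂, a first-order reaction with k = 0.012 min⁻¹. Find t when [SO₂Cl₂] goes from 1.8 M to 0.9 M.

57.76 min

Step 1: For first-order: t = ln([SO₂Cl₂]₀/[SO₂Cl₂])/k
Step 2: t = ln(1.8/0.9)/0.012
Step 3: t = ln(2)/0.012
Step 4: t = 0.6931/0.012 = 57.76 min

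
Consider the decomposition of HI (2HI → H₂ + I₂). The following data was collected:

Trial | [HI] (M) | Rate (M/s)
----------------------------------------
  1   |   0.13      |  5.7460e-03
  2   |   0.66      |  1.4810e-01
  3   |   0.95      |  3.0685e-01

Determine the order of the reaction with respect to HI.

second order (2)

Step 1: Compare trials to find order n where rate₂/rate₁ = ([HI]₂/[HI]₁)^n
Step 2: rate₂/rate₁ = 1.4810e-01/5.7460e-03 = 25.78
Step 3: [HI]₂/[HI]₁ = 0.66/0.13 = 5.077
Step 4: n = ln(25.78)/ln(5.077) = 2.00 ≈ 2
Step 5: The reaction is second order in HI.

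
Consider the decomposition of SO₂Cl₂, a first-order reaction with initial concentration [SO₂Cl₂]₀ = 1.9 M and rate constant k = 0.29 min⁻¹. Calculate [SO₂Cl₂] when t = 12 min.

0.05853 M

Step 1: For a first-order reaction: [SO₂Cl₂] = [SO₂Cl₂]₀ × e^(-kt)
Step 2: [SO₂Cl₂] = 1.9 × e^(-0.29 × 12)
Step 3: [SO₂Cl₂] = 1.9 × e^(-3.48)
Step 4: [SO₂Cl₂] = 1.9 × 0.0308074 = 0.05853 M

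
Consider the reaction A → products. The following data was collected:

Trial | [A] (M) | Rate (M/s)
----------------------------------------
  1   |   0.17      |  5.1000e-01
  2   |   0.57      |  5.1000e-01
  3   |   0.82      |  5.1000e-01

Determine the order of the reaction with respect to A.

zeroth order (0)

Step 1: Compare trials - when concentration changes, rate stays constant.
Step 2: rate₂/rate₁ = 5.1000e-01/5.1000e-01 = 1
Step 3: [A]₂/[A]₁ = 0.57/0.17 = 3.353
Step 4: Since rate ratio ≈ (conc ratio)^0, the reaction is zeroth order.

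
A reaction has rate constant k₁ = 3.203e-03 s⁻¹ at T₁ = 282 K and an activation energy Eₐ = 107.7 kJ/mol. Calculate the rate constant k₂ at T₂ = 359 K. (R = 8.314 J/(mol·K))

6.088e+01 s⁻¹

Step 1: Use the two-temperature Arrhenius form: ln(k₂/k₁) = -Eₐ/R × (1/T₂ - 1/T₁)
Step 2: Convert Eₐ to J/mol: 107.7 kJ/mol = 107700 J/mol
Step 3: 1/T₂ - 1/T₁ = 1/359 - 1/282 = -7.605840e-04 K⁻¹
Step 4: ln(k₂/k₁) = -107700/8.314 × -7.605840e-04 = 9.85265
Step 5: k₂ = k₁ × exp(9.85265) = 3.203e-03 × 1.90087e+04 = 6.088e+01 s⁻¹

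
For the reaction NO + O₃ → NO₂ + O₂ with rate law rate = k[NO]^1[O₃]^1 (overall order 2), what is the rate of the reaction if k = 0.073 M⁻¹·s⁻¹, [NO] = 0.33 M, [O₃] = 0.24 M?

0.005782 M/s

Step 1: The rate law is rate = k[NO]^1[O₃]^1, overall order = 1+1 = 2
Step 2: Substitute values: rate = 0.073 × (0.33)^1 × (0.24)^1
Step 3: rate = 0.073 × 0.33 × 0.24 = 0.0057816 M/s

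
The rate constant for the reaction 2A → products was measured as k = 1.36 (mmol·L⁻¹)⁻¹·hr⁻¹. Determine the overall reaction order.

second order (2)

Step 1: The units of k for an nth-order reaction are (concentration)^(1-n)·(time)⁻¹.
Step 2: Here k has units (mmol·L⁻¹)⁻¹·hr⁻¹, so the concentration exponent is -1.
Step 3: 1 - n = -1 ⇒ n = 2. The reaction is second order.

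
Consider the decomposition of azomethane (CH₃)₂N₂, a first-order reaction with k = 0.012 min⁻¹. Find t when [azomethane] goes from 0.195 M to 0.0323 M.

149.8 min

Step 1: For first-order: t = ln([azomethane]₀/[azomethane])/k
Step 2: t = ln(0.195/0.0323)/0.012
Step 3: t = ln(6.037)/0.012
Step 4: t = 1.798/0.012 = 149.8 min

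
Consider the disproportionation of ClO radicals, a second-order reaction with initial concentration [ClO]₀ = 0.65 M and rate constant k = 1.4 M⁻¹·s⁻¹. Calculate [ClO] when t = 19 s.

0.03554 M

Step 1: For a second-order reaction: 1/[ClO] = 1/[ClO]₀ + kt
Step 2: 1/[ClO] = 1/0.65 + 1.4 × 19
Step 3: 1/[ClO] = 1.538 + 26.6 = 28.14
Step 4: [ClO] = 1/28.14 = 0.03554 M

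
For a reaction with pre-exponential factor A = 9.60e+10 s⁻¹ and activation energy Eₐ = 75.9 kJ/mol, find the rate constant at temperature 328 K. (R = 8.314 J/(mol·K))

7.85e-02 s⁻¹

Step 1: Use the Arrhenius equation: k = A × exp(-Eₐ/RT)
Step 2: Convert Eₐ to J/mol: 75.9 kJ/mol = 75900 J/mol
Step 3: Calculate the exponent: -Eₐ/(RT) = -75900/(8.314 × 328) = -27.83286
Step 4: k = 9.60e+10 × exp(-27.83286)
Step 5: k = 9.60e+10 × 8.17227e-13 = 7.8454e-02 s⁻¹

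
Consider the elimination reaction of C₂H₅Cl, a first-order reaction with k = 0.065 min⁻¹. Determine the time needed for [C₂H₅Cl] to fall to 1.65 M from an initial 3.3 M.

10.66 min

Step 1: For first-order: t = ln([C₂H₅Cl]₀/[C₂H₅Cl])/k
Step 2: t = ln(3.3/1.65)/0.065
Step 3: t = ln(2)/0.065
Step 4: t = 0.6931/0.065 = 10.66 min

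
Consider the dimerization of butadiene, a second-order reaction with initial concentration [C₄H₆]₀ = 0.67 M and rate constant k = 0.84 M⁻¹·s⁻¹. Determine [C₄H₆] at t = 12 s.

0.08641 M

Step 1: For a second-order reaction: 1/[C₄H₆] = 1/[C₄H₆]₀ + kt
Step 2: 1/[C₄H₆] = 1/0.67 + 0.84 × 12
Step 3: 1/[C₄H₆] = 1.493 + 10.08 = 11.57
Step 4: [C₄H₆] = 1/11.57 = 0.08641 M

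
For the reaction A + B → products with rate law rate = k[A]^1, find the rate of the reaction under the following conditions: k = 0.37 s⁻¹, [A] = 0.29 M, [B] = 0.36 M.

0.1073 M/s

Step 1: The rate law is rate = k[A]^1
Step 2: Note that the rate does not depend on [B] (zero order in B).
Step 3: rate = 0.37 × (0.29)^1 = 0.1073 M/s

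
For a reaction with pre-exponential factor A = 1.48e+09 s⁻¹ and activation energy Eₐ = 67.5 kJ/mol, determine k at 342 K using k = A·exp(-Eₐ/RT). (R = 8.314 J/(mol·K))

7.25e-02 s⁻¹

Step 1: Use the Arrhenius equation: k = A × exp(-Eₐ/RT)
Step 2: Convert Eₐ to J/mol: 67.5 kJ/mol = 67500 J/mol
Step 3: Calculate the exponent: -Eₐ/(RT) = -67500/(8.314 × 342) = -23.73929
Step 4: k = 1.48e+09 × exp(-23.73929)
Step 5: k = 1.48e+09 × 4.89956e-11 = 7.2513e-02 s⁻¹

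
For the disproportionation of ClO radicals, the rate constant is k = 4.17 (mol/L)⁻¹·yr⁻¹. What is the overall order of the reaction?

second order (2)

Step 1: The units of k for an nth-order reaction are (concentration)^(1-n)·(time)⁻¹.
Step 2: Here k has units (mol/L)⁻¹·yr⁻¹, so the concentration exponent is -1.
Step 3: 1 - n = -1 ⇒ n = 2. The reaction is second order.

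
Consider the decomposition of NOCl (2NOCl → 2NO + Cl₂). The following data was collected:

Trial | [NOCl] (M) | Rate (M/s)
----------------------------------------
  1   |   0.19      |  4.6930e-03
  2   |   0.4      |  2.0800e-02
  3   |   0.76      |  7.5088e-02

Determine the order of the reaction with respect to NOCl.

second order (2)

Step 1: Compare trials to find order n where rate₂/rate₁ = ([NOCl]₂/[NOCl]₁)^n
Step 2: rate₂/rate₁ = 2.0800e-02/4.6930e-03 = 4.432
Step 3: [NOCl]₂/[NOCl]₁ = 0.4/0.19 = 2.105
Step 4: n = ln(4.432)/ln(2.105) = 2.00 ≈ 2
Step 5: The reaction is second order in NOCl.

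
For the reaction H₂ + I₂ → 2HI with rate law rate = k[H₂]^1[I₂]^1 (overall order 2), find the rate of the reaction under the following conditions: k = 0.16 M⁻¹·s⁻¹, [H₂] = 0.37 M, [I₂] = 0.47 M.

0.02782 M/s

Step 1: The rate law is rate = k[H₂]^1[I₂]^1, overall order = 1+1 = 2
Step 2: Substitute values: rate = 0.16 × (0.37)^1 × (0.47)^1
Step 3: rate = 0.16 × 0.37 × 0.47 = 0.027824 M/s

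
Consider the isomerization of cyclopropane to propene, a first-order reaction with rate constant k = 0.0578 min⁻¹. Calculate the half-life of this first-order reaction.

11.99 min

Step 1: For a first-order reaction, t₁/₂ = ln(2)/k
Step 2: t₁/₂ = ln(2)/0.0578
Step 3: t₁/₂ = 0.6931/0.0578 = 11.99 min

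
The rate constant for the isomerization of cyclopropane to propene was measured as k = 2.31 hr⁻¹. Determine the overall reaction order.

first order (1)

Step 1: The units of k for an nth-order reaction are (concentration)^(1-n)·(time)⁻¹.
Step 2: Here k has units hr⁻¹, so the concentration exponent is 0.
Step 3: 1 - n = 0 ⇒ n = 1. The reaction is first order.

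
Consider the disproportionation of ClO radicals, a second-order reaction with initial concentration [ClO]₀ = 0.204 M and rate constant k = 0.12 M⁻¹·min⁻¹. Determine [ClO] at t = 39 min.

0.1044 M

Step 1: For a second-order reaction: 1/[ClO] = 1/[ClO]₀ + kt
Step 2: 1/[ClO] = 1/0.204 + 0.12 × 39
Step 3: 1/[ClO] = 4.902 + 4.68 = 9.582
Step 4: [ClO] = 1/9.582 = 0.1044 M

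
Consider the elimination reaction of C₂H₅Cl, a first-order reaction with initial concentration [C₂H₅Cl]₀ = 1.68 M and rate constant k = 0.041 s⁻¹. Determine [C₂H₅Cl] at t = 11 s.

1.07 M

Step 1: For a first-order reaction: [C₂H₅Cl] = [C₂H₅Cl]₀ × e^(-kt)
Step 2: [C₂H₅Cl] = 1.68 × e^(-0.041 × 11)
Step 3: [C₂H₅Cl] = 1.68 × e^(-0.451)
Step 4: [C₂H₅Cl] = 1.68 × 0.636991 = 1.07 M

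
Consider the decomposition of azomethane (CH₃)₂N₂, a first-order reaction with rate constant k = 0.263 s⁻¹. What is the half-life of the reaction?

2.636 s

Step 1: For a first-order reaction, t₁/₂ = ln(2)/k
Step 2: t₁/₂ = ln(2)/0.263
Step 3: t₁/₂ = 0.6931/0.263 = 2.636 s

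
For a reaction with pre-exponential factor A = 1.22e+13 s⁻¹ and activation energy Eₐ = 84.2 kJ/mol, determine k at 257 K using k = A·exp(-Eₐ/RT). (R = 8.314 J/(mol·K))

9.38e-05 s⁻¹

Step 1: Use the Arrhenius equation: k = A × exp(-Eₐ/RT)
Step 2: Convert Eₐ to J/mol: 84.2 kJ/mol = 84200 J/mol
Step 3: Calculate the exponent: -Eₐ/(RT) = -84200/(8.314 × 257) = -39.40660
Step 4: k = 1.22e+13 × exp(-39.40660)
Step 5: k = 1.22e+13 × 7.69008e-18 = 9.3819e-05 s⁻¹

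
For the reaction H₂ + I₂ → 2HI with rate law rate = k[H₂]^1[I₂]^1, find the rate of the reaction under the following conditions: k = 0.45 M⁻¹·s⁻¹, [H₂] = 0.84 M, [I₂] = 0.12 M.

0.04536 M/s

Step 1: The rate law is rate = k[H₂]^1[I₂]^1
Step 2: Substitute: rate = 0.45 × (0.84)^1 × (0.12)^1
Step 3: rate = 0.45 × 0.84 × 0.12 = 0.04536 M/s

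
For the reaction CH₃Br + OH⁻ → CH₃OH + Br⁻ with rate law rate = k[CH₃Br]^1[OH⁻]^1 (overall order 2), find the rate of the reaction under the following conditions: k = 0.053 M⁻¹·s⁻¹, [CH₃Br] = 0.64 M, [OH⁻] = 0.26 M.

0.008819 M/s

Step 1: The rate law is rate = k[CH₃Br]^1[OH⁻]^1, overall order = 1+1 = 2
Step 2: Substitute values: rate = 0.053 × (0.64)^1 × (0.26)^1
Step 3: rate = 0.053 × 0.64 × 0.26 = 0.0088192 M/s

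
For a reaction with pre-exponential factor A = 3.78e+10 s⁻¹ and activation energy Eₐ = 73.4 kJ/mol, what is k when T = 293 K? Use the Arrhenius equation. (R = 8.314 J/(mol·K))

3.10e-03 s⁻¹

Step 1: Use the Arrhenius equation: k = A × exp(-Eₐ/RT)
Step 2: Convert Eₐ to J/mol: 73.4 kJ/mol = 73400 J/mol
Step 3: Calculate the exponent: -Eₐ/(RT) = -73400/(8.314 × 293) = -30.13134
Step 4: k = 3.78e+10 × exp(-30.13134)
Step 5: k = 3.78e+10 × 8.20588e-14 = 3.1018e-03 s⁻¹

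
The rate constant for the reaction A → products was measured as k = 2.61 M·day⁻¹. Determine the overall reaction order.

zeroth order (0)

Step 1: The units of k for an nth-order reaction are (concentration)^(1-n)·(time)⁻¹.
Step 2: Here k has units M·day⁻¹, so the concentration exponent is 1.
Step 3: 1 - n = 1 ⇒ n = 0. The reaction is zeroth order.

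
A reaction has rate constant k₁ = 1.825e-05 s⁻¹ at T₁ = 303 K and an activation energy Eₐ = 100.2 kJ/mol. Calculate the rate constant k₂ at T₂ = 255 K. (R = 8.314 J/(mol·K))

1.022e-08 s⁻¹

Step 1: Use the two-temperature Arrhenius form: ln(k₂/k₁) = -Eₐ/R × (1/T₂ - 1/T₁)
Step 2: Convert Eₐ to J/mol: 100.2 kJ/mol = 100200 J/mol
Step 3: 1/T₂ - 1/T₁ = 1/255 - 1/303 = 6.212386e-04 K⁻¹
Step 4: ln(k₂/k₁) = -100200/8.314 × 6.212386e-04 = -7.48714
Step 5: k₂ = k₁ × exp(-7.48714) = 1.825e-05 × 5.60243e-04 = 1.022e-08 s⁻¹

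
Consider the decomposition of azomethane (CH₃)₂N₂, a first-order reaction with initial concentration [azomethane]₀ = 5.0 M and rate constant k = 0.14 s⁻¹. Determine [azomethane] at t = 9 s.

1.418 M

Step 1: For a first-order reaction: [azomethane] = [azomethane]₀ × e^(-kt)
Step 2: [azomethane] = 5.0 × e^(-0.14 × 9)
Step 3: [azomethane] = 5.0 × e^(-1.26)
Step 4: [azomethane] = 5.0 × 0.283654 = 1.418 M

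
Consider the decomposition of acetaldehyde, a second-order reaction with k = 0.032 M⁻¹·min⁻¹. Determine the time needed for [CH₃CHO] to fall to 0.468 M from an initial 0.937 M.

33.42 min

Step 1: For second-order: t = (1/[CH₃CHO] - 1/[CH₃CHO]₀)/k
Step 2: t = (1/0.468 - 1/0.937)/0.032
Step 3: t = (2.137 - 1.067)/0.032
Step 4: t = 1.07/0.032 = 33.42 min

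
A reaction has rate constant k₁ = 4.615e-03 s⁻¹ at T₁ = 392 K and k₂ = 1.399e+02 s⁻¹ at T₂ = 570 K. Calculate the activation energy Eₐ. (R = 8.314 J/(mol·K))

107.7 kJ/mol

Step 1: Use the two-temperature Arrhenius form: ln(k₂/k₁) = -Eₐ/R × (1/T₂ - 1/T₁)
Step 2: ln(k₂/k₁) = ln(1.399e+02/4.615e-03) = ln(30314.2) = 10.3194
Step 3: 1/T₂ - 1/T₁ = 1/570 - 1/392 = -7.966344e-04 K⁻¹
Step 4: Eₐ = -R × ln(k₂/k₁) / (1/T₂ - 1/T₁) = -8.314 × 10.3194 / -7.966344e-04
Step 5: Eₐ = 1.0770e+05 J/mol = 107.7 kJ/mol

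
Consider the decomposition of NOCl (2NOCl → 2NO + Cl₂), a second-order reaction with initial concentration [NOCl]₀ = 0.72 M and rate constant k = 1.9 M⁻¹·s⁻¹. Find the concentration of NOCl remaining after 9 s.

0.05409 M

Step 1: For a second-order reaction: 1/[NOCl] = 1/[NOCl]₀ + kt
Step 2: 1/[NOCl] = 1/0.72 + 1.9 × 9
Step 3: 1/[NOCl] = 1.389 + 17.1 = 18.49
Step 4: [NOCl] = 1/18.49 = 0.05409 M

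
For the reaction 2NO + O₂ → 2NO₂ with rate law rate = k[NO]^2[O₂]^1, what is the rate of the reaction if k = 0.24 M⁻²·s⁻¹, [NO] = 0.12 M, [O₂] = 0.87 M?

0.003007 M/s

Step 1: The rate law is rate = k[NO]^2[O₂]^1
Step 2: Substitute: rate = 0.24 × (0.12)^2 × (0.87)^1
Step 3: rate = 0.24 × 0.0144 × 0.87 = 0.00300672 M/s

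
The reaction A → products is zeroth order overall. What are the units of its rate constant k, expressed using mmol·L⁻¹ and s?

mmol·L⁻¹·s⁻¹

Step 1: For overall order n, rate = k × (concentration)^n.
Step 2: Rate has units mmol·L⁻¹·s⁻¹; concentration term has units (mmol·L⁻¹)^0.
Step 3: k = rate / (concentration)^n, so units of k = (mmol·L⁻¹)^(1-0)·s⁻¹ = mmol·L⁻¹·s⁻¹.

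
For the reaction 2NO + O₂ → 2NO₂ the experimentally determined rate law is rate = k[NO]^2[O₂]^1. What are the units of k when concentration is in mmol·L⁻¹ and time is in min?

(mmol·L⁻¹)⁻²·min⁻¹

Step 1: Overall order = 2 + 1 = 3.
Step 2: rate has units mmol·L⁻¹·min⁻¹; [NO]^2[O₂]^1 has units (mmol·L⁻¹)^3.
Step 3: k = rate/([NO]^2[O₂]^1), so units of k = (mmol·L⁻¹)^(1-3)·min⁻¹ = (mmol·L⁻¹)⁻²·min⁻¹.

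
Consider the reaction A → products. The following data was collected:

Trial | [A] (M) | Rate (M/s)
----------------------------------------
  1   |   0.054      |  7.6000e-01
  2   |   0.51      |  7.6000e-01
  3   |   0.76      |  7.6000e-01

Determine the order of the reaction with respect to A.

zeroth order (0)

Step 1: Compare trials - when concentration changes, rate stays constant.
Step 2: rate₂/rate₁ = 7.6000e-01/7.6000e-01 = 1
Step 3: [A]₂/[A]₁ = 0.51/0.054 = 9.444
Step 4: Since rate ratio ≈ (conc ratio)^0, the reaction is zeroth order.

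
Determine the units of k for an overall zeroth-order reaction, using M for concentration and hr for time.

M·hr⁻¹

Step 1: For overall order n, rate = k × (concentration)^n.
Step 2: Rate has units M·hr⁻¹; concentration term has units M^0.
Step 3: k = rate / (concentration)^n, so units of k = M^(1-0)·hr⁻¹ = M·hr⁻¹.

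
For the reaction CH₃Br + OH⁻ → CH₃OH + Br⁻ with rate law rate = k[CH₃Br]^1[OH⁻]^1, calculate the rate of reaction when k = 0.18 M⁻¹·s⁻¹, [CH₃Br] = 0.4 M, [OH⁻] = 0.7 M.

0.0504 M/s

Step 1: The rate law is rate = k[CH₃Br]^1[OH⁻]^1
Step 2: Substitute: rate = 0.18 × (0.4)^1 × (0.7)^1
Step 3: rate = 0.18 × 0.4 × 0.7 = 0.0504 M/s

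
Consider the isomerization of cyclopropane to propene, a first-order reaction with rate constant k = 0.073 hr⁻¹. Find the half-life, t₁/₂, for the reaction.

9.495 hr

Step 1: For a first-order reaction, t₁/₂ = ln(2)/k
Step 2: t₁/₂ = ln(2)/0.073
Step 3: t₁/₂ = 0.6931/0.073 = 9.495 hr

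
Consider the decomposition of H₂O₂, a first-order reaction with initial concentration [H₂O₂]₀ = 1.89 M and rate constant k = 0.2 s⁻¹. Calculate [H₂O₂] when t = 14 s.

0.1149 M

Step 1: For a first-order reaction: [H₂O₂] = [H₂O₂]₀ × e^(-kt)
Step 2: [H₂O₂] = 1.89 × e^(-0.2 × 14)
Step 3: [H₂O₂] = 1.89 × e^(-2.8)
Step 4: [H₂O₂] = 1.89 × 0.0608101 = 0.1149 M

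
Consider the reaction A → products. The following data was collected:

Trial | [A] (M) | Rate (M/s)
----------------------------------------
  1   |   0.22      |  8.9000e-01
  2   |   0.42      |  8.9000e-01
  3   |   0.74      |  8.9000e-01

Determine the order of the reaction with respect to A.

zeroth order (0)

Step 1: Compare trials - when concentration changes, rate stays constant.
Step 2: rate₂/rate₁ = 8.9000e-01/8.9000e-01 = 1
Step 3: [A]₂/[A]₁ = 0.42/0.22 = 1.909
Step 4: Since rate ratio ≈ (conc ratio)^0, the reaction is zeroth order.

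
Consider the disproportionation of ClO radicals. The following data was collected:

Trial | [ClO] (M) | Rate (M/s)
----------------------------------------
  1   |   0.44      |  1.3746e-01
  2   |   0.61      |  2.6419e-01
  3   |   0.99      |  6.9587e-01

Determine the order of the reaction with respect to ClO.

second order (2)

Step 1: Compare trials to find order n where rate₂/rate₁ = ([ClO]₂/[ClO]₁)^n
Step 2: rate₂/rate₁ = 2.6419e-01/1.3746e-01 = 1.922
Step 3: [ClO]₂/[ClO]₁ = 0.61/0.44 = 1.386
Step 4: n = ln(1.922)/ln(1.386) = 2.00 ≈ 2
Step 5: The reaction is second order in ClO.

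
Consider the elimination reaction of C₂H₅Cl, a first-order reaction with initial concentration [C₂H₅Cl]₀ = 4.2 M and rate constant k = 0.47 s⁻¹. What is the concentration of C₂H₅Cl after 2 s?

1.641 M

Step 1: For a first-order reaction: [C₂H₅Cl] = [C₂H₅Cl]₀ × e^(-kt)
Step 2: [C₂H₅Cl] = 4.2 × e^(-0.47 × 2)
Step 3: [C₂H₅Cl] = 4.2 × e^(-0.94)
Step 4: [C₂H₅Cl] = 4.2 × 0.390628 = 1.641 M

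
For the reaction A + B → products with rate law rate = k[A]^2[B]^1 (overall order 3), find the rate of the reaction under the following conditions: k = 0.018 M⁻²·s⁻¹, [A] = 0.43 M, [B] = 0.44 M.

0.001464 M/s

Step 1: The rate law is rate = k[A]^2[B]^1, overall order = 2+1 = 3
Step 2: Substitute values: rate = 0.018 × (0.43)^2 × (0.44)^1
Step 3: rate = 0.018 × 0.1849 × 0.44 = 0.00146441 M/s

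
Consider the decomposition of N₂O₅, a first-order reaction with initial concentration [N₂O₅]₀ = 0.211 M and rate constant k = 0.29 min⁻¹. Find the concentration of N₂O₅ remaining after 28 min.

6.278e-05 M

Step 1: For a first-order reaction: [N₂O₅] = [N₂O₅]₀ × e^(-kt)
Step 2: [N₂O₅] = 0.211 × e^(-0.29 × 28)
Step 3: [N₂O₅] = 0.211 × e^(-8.12)
Step 4: [N₂O₅] = 0.211 × 0.000297529 = 6.278e-05 M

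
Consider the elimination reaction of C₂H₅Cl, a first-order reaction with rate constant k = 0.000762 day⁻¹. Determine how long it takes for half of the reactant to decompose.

909.6 day

Step 1: For a first-order reaction, t₁/₂ = ln(2)/k
Step 2: t₁/₂ = ln(2)/0.000762
Step 3: t₁/₂ = 0.6931/0.000762 = 909.6 day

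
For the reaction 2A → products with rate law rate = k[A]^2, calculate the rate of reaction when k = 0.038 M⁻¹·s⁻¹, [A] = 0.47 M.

0.008394 M/s

Step 1: Identify the rate law: rate = k[A]^2
Step 2: Substitute values: rate = 0.038 × (0.47)^2
Step 3: Calculate: rate = 0.038 × 0.2209 = 0.0083942 M/s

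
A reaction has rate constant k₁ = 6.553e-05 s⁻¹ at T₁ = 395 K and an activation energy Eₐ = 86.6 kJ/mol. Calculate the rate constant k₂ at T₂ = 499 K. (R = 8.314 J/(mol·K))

1.597e-02 s⁻¹

Step 1: Use the two-temperature Arrhenius form: ln(k₂/k₁) = -Eₐ/R × (1/T₂ - 1/T₁)
Step 2: Convert Eₐ to J/mol: 86.6 kJ/mol = 86600 J/mol
Step 3: 1/T₂ - 1/T₁ = 1/499 - 1/395 = -5.276376e-04 K⁻¹
Step 4: ln(k₂/k₁) = -86600/8.314 × -5.276376e-04 = 5.49596
Step 5: k₂ = k₁ × exp(5.49596) = 6.553e-05 × 2.43705e+02 = 1.597e-02 s⁻¹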